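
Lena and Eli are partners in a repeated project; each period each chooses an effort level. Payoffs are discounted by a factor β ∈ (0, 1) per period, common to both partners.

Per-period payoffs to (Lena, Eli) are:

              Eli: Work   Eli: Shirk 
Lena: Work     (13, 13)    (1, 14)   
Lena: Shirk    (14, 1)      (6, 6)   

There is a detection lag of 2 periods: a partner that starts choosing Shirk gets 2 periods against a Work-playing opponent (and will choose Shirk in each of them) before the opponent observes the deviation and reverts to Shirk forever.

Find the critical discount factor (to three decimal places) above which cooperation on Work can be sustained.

Deviating for the 2 undetected periods gains 14−13 = 1 per period over cooperation, then loses 13−6 = 7 per period forever once punishment starts.
Gain: 1(1 + β + … + β^1); loss: 7·β^2/(1−β).
No profitable deviation ⇔ 1(1−β^2) ≤ 7·β^2, i.e. β^2 ≥ 1/(1+7) = 1/8.
Hence β ≥ (1/8)^(1/2) ≈ 0.354.

0.354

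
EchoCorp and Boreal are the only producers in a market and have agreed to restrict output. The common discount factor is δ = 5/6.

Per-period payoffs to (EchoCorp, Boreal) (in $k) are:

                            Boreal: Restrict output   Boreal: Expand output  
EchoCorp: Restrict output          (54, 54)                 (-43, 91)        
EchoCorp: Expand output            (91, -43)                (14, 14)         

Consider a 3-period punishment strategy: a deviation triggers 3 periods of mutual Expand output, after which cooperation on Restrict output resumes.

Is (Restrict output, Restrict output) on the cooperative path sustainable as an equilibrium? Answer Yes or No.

Yes

Comparing payoff streams over the 4 periods until play realigns: cooperate → 54(1+δ+…+δ^3); deviate → 91 + 14(δ+…+δ^3).
Cooperation is sustained iff (54−14)(δ+…+δ^3) ≥ 91−54.
δ+…+δ^3 = 5/6·(1−(5/6)^3)/(1−5/6) = 2.1065, and (91−54)/(54−14) = 0.9250.
2.1065 ≥ 0.9250, so cooperation is sustainable.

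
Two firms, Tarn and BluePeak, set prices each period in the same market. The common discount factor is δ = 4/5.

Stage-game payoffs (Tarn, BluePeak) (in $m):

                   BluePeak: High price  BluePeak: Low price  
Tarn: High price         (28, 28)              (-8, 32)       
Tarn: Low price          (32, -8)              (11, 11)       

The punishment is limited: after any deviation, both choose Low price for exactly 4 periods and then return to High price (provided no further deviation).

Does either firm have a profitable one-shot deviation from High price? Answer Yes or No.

No

IC: δ+…+δ^4 ≥ (32−28)/(28−11) = 4/17.
At δ = 4/5: partial sum = 2.3616 ≥ 0.2353. Cooperation sustainable.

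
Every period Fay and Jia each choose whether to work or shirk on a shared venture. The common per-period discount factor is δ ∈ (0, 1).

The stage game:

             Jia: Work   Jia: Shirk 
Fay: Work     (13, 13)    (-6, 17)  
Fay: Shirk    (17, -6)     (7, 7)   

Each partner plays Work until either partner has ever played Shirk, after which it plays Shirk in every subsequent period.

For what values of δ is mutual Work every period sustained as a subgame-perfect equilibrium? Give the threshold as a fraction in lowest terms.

2/5

Under grim trigger the critical discount factor is (T−C)/(T−P) with T = 17, C = 13, P = 7.
δ* = (17−13)/(17−7) = 4/10 = 2/5.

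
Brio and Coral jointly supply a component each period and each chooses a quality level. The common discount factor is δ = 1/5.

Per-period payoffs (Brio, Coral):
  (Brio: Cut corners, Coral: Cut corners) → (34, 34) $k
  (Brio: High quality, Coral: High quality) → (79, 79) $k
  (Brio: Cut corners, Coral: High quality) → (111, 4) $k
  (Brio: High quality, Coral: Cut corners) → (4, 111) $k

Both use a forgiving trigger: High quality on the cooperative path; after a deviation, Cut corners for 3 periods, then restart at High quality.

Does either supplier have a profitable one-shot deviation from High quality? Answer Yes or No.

Yes

IC: δ+…+δ^3 ≥ (111−79)/(79−34) = 32/45.
At δ = 1/5: partial sum = 0.2480 < 0.7111. Cooperation not sustainable.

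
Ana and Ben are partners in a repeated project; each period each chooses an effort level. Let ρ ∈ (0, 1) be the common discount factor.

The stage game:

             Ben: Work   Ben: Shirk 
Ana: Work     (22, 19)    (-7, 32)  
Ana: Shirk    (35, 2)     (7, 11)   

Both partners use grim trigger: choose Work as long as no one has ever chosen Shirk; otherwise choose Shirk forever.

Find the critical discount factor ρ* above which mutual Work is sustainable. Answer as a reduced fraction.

13/21

Ana: cooperation gives 22 each period; deviation gives 35 once then 7 forever.
  22/(1−ρ) ≥ 35 + 7ρ/(1−ρ) ⇒ ρ ≥ 13/28.
Ben: cooperation gives 19 each period; deviation gives 32 once then 11 forever.
  ρ ≥ 13/21.
Both must hold, so the binding constraint is Ben's: ρ ≥ 13/21.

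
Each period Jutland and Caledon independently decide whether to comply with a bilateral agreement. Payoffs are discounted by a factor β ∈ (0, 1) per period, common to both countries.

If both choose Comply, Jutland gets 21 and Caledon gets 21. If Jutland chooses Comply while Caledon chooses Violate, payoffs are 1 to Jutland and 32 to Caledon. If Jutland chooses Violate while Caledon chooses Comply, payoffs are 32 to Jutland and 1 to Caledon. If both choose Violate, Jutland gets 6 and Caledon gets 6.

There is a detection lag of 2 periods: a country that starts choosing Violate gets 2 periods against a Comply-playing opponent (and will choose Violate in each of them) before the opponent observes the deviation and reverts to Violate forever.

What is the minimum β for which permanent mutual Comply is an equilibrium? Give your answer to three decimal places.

Deviating for the 2 undetected periods gains 32−21 = 11 per period over cooperation, then loses 21−6 = 15 per period forever once punishment starts.
Gain: 11(1 + β + … + β^1); loss: 15·β^2/(1−β).
No profitable deviation ⇔ 11(1−β^2) ≤ 15·β^2, i.e. β^2 ≥ 11/(11+15) = 11/26.
Hence β ≥ (11/26)^(1/2) ≈ 0.650.

0.650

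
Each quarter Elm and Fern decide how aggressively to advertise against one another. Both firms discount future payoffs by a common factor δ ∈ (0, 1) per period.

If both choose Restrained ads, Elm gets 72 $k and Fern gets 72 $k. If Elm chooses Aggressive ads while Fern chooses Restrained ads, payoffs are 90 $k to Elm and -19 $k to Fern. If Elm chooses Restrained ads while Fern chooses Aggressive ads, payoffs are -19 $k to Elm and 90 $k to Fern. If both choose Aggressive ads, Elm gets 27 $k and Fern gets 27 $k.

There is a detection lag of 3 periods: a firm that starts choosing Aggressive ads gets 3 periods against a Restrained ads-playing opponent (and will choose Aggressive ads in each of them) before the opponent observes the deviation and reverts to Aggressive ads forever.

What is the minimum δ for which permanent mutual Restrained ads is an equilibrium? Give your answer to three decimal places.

A deviator earns 90 for 3 periods, then 27 forever; cooperating earns 72 forever. Multiplying the IC by (1−δ):
72 ≥ 90(1−δ^3) + 27δ^3, so 63·δ^3 ≥ 18 and δ^3 ≥ 2/7.
δ ≥ (2/7)^(1/3) ≈ 0.659.

0.659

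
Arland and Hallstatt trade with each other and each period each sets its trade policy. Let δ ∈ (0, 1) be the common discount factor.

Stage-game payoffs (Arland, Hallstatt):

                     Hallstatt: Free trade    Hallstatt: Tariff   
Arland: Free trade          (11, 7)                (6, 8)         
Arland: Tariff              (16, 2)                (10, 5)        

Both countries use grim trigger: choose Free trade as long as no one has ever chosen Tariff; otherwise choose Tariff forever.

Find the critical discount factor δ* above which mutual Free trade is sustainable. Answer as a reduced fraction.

5/6

Arland: cooperation gives 11 each period; deviation gives 16 once then 10 forever.
  11/(1−δ) ≥ 16 + 10δ/(1−δ) ⇒ δ ≥ 5/6.
Hallstatt: cooperation gives 7 each period; deviation gives 8 once then 5 forever.
  δ ≥ 1/3.
Both must hold, so the binding constraint is Arland's: δ ≥ 5/6.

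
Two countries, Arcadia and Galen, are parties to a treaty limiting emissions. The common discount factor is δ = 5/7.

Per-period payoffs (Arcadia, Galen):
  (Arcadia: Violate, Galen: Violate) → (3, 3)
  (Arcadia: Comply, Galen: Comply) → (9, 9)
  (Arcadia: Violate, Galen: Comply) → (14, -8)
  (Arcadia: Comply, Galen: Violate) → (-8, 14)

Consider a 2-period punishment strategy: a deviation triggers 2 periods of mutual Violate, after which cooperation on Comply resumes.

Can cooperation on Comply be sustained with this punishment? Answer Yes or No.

Yes

Comparing payoff streams over the 3 periods until play realigns: cooperate → 9(1+δ+…+δ^2); deviate → 14 + 3(δ+…+δ^2).
Cooperation is sustained iff (9−3)(δ+…+δ^2) ≥ 14−9.
δ+…+δ^2 = 5/7·(1−(5/7)^2)/(1−5/7) = 1.2245, and (14−9)/(9−3) = 0.8333.
1.2245 ≥ 0.8333, so cooperation is sustainable.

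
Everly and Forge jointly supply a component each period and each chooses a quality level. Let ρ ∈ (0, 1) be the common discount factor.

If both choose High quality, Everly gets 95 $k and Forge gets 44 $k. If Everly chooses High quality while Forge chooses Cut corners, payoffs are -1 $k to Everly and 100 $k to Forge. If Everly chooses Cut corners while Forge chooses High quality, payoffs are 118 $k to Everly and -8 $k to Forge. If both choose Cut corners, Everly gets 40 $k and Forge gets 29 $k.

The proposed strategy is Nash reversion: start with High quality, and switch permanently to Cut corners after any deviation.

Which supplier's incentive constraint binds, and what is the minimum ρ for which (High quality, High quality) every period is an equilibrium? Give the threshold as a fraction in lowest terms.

For Everly: deviation gain 118−95 = 23, per-period punishment loss 95−40 = 55. IC gives ρ ≥ 23/78.
For Forge: gain 56, loss 15 per period, so ρ ≥ 56/71.
The tighter constraint is Forge's, so cooperation needs ρ ≥ 56/71.

Forge; ρ ≥ 56/71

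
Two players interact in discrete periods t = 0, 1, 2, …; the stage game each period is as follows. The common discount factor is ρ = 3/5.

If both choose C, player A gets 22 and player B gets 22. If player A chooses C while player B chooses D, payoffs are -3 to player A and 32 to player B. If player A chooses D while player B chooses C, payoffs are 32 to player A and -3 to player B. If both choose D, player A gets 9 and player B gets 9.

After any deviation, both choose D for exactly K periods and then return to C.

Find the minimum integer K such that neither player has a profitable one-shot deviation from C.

2

IC: ρ(1−ρ^K)/(1−ρ) ≥ (32−22)/(22−9) = 10/13.
With ρ = 3/5: need 1 − ρ^K ≥ 10/13·(1−3/5)/(3/5), i.e. ρ^K ≤ 0.4872.
Since (3/5)^1 = 0.6000 and (3/5)^2 = 0.3600, the smallest such K is 2.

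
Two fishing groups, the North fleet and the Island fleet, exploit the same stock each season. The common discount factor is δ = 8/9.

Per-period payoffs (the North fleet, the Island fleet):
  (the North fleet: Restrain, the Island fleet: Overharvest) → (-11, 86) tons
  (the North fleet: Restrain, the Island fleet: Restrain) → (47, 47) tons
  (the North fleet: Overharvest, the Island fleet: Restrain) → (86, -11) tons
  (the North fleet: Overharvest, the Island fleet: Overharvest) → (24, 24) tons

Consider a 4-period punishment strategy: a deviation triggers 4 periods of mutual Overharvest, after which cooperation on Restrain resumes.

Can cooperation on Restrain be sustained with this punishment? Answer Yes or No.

Yes

Comparing payoff streams over the 5 periods until play realigns: cooperate → 47(1+δ+…+δ^4); deviate → 86 + 24(δ+…+δ^4).
Cooperation is sustained iff (47−24)(δ+…+δ^4) ≥ 86−47.
δ+…+δ^4 = 8/9·(1−(8/9)^4)/(1−8/9) = 3.0056, and (86−47)/(47−24) = 1.6957.
3.0056 ≥ 1.6957, so cooperation is sustainable.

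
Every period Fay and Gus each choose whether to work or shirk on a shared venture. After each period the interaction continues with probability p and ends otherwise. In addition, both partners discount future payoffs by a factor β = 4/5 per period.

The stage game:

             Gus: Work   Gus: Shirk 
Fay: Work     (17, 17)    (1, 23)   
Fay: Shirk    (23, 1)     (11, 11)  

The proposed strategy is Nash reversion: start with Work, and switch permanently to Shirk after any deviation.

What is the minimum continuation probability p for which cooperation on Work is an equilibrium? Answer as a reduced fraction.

Expected continuation weight on next period's payoff is β·p = 4/5·p, which plays the role of the discount factor.
Cooperation requires 4/5·p ≥ (23−17)/(23−11) = 1/2, hence p ≥ 5/8.

5/8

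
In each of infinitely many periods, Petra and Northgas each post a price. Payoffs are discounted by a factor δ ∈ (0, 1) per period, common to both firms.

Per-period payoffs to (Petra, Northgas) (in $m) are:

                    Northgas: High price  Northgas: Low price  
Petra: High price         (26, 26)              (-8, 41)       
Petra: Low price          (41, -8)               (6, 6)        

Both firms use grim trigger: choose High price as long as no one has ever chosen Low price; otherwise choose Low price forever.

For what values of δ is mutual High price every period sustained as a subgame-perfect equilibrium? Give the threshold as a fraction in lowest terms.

Under grim trigger the critical discount factor is (T−C)/(T−P) with T = 41, C = 26, P = 6.
δ* = (41−26)/(41−6) = 15/35 = 3/7.

3/7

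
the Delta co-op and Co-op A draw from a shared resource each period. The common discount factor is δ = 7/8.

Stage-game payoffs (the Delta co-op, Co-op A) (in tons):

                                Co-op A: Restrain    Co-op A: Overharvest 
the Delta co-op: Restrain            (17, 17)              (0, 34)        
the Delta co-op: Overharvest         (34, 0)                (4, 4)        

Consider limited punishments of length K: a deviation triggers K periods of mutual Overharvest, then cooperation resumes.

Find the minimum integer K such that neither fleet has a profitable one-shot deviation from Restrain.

2

No profitable deviation requires (17−4)(δ+…+δ^K) ≥ 34−17, i.e. δ+…+δ^K ≥ 17/13 ≈ 1.3077.
With δ = 7/8, the partial sums are K=1: 0.8750, K=2: 1.6406.
K = 2 is the first length at which the sum reaches 1.3077.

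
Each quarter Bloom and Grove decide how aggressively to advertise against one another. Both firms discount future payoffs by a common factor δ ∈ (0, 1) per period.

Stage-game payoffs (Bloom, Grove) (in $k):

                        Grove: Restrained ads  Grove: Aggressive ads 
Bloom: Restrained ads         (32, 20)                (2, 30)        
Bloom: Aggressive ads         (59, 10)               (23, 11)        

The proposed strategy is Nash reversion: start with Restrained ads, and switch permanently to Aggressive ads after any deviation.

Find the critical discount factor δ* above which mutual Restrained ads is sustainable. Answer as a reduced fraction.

Bloom's threshold: (59−32)/(59−23) = 3/4.
Grove's threshold: (30−20)/(30−11) = 10/19.
3/4 > 10/19, so Bloom binds and δ* = 3/4.

3/4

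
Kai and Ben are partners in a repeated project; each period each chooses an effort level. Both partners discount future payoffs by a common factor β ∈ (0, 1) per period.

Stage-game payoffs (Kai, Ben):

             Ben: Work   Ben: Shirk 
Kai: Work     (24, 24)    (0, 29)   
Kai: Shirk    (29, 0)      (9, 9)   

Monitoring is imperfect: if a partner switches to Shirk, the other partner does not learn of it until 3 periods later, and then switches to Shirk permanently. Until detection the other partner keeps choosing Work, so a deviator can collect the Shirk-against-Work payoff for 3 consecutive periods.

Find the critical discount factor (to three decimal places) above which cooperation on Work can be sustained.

0.630

A deviator earns 29 for 3 periods, then 9 forever; cooperating earns 24 forever. Multiplying the IC by (1−β):
24 ≥ 29(1−β^3) + 9β^3, so 20·β^3 ≥ 5 and β^3 ≥ 1/4.
β ≥ (1/4)^(1/3) ≈ 0.630.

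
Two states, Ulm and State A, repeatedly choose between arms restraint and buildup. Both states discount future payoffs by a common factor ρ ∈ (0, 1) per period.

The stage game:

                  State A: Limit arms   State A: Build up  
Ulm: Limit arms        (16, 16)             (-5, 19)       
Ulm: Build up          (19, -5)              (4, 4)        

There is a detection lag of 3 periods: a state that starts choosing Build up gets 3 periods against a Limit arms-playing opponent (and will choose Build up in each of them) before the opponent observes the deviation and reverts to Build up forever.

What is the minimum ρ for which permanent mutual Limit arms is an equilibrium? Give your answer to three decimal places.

A deviator earns 19 for 3 periods, then 4 forever; cooperating earns 16 forever. Multiplying the IC by (1−ρ):
16 ≥ 19(1−ρ^3) + 4ρ^3, so 15·ρ^3 ≥ 3 and ρ^3 ≥ 1/5.
ρ ≥ (1/5)^(1/3) ≈ 0.585.

0.585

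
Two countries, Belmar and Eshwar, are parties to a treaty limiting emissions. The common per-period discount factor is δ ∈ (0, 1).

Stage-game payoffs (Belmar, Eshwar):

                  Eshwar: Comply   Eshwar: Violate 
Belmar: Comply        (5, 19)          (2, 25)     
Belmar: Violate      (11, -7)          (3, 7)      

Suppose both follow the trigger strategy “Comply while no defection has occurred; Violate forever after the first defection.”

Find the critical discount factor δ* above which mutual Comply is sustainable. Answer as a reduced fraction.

3/4

Belmar: cooperation gives 5 each period; deviation gives 11 once then 3 forever.
  5/(1−δ) ≥ 11 + 3δ/(1−δ) ⇒ δ ≥ 6/8 = 3/4.
Eshwar: cooperation gives 19 each period; deviation gives 25 once then 7 forever.
  δ ≥ 6/18 = 1/3.
Both must hold, so the binding constraint is Belmar's: δ ≥ 3/4.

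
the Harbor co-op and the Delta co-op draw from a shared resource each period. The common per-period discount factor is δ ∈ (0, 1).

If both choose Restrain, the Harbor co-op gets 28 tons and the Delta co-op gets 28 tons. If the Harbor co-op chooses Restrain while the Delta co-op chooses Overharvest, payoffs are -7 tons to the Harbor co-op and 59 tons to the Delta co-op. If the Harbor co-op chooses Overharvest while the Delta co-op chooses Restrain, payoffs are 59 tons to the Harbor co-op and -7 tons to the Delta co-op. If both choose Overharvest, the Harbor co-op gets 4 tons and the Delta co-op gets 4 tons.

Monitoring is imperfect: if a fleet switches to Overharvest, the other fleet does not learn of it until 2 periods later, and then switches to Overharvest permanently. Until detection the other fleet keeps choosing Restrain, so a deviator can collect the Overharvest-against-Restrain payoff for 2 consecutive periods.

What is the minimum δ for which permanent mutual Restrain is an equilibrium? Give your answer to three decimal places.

0.751

A deviator earns 59 for 2 periods, then 4 forever; cooperating earns 28 forever. Multiplying the IC by (1−δ):
28 ≥ 59(1−δ^2) + 4δ^2, so 55·δ^2 ≥ 31 and δ^2 ≥ 31/55.
δ ≥ (31/55)^(1/2) ≈ 0.751.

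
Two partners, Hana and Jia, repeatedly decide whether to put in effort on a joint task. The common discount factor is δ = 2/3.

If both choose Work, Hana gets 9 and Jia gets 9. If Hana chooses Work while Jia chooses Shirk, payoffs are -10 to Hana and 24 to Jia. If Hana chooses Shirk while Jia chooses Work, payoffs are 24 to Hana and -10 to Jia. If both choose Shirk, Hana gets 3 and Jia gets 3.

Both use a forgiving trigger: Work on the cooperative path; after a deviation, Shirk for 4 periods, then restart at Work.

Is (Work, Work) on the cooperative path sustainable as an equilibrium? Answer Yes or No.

A one-shot deviation gives 24 now, then 3 for 4 periods, then back to 9.
Gain from deviating: (24−9) today; loss: (9−3) in each of the next 4 periods.
No-deviation condition: (9−3)(δ+…+δ^4) ≥ 24−9, i.e. δ+…+δ^4 ≥ 5/2.
At δ = 2/3: δ+…+δ^4 = 1.6049 < 2.5000.
So cooperation is not sustainable.

No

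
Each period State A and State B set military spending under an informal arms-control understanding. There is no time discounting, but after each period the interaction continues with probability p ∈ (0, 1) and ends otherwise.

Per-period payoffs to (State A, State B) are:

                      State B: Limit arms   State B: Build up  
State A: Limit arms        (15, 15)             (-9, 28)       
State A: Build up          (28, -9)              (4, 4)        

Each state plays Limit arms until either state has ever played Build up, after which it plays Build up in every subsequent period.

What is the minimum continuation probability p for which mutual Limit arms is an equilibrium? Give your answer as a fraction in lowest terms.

Expected cooperation value is 15 + p·15 + p²·15 + … = 15/(1−p); deviation gives 28 + p·4/(1−p).
15 ≥ 28(1−p) + 4p ⇒ 24p ≥ 13 ⇒ p ≥ 13/24.

13/24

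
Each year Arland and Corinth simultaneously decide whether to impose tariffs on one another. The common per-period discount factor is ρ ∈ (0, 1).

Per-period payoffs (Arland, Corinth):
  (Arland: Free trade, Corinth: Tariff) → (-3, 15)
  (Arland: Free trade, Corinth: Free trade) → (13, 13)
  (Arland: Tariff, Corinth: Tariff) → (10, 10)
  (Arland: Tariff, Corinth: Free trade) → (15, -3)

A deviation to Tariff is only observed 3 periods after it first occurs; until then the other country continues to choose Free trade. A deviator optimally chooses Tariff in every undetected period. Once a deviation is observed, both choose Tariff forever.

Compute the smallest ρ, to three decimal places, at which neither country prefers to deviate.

0.737

The best deviation is to choose Tariff for all 3 undetected periods, earning 15 each, then 10 forever once detected.
Deviation value: 15(1−ρ^3)/(1−ρ) + 10ρ^3/(1−ρ); cooperation value: 13/(1−ρ).
IC: 13 ≥ 15(1−ρ^3) + 10ρ^3 = 15 − 5ρ^3.
So ρ^3 ≥ 2/5, giving ρ ≥ (2/5)^(1/3) ≈ 0.737.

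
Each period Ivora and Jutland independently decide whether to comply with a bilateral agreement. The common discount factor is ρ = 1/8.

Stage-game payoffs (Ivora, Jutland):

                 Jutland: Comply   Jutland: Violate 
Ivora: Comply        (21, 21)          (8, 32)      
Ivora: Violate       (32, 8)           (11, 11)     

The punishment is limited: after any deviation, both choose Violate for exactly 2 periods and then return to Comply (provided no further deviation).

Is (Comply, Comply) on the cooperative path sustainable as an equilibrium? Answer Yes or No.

No

Comparing payoff streams over the 3 periods until play realigns: cooperate → 21(1+ρ+…+ρ^2); deviate → 32 + 11(ρ+…+ρ^2).
Cooperation is sustained iff (21−11)(ρ+…+ρ^2) ≥ 32−21.
ρ+…+ρ^2 = 1/8·(1−(1/8)^2)/(1−1/8) = 0.1406, and (32−21)/(21−11) = 1.1000.
0.1406 < 1.1000, so cooperation is not sustainable.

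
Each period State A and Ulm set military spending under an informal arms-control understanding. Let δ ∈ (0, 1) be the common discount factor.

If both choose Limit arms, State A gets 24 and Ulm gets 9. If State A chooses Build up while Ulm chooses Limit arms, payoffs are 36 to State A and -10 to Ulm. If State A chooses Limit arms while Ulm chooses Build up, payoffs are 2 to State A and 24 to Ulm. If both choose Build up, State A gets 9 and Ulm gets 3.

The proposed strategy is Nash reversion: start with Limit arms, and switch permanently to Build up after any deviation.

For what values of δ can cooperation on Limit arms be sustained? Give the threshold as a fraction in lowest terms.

For State A: deviation gain 36−24 = 12, per-period punishment loss 24−9 = 15. IC gives δ ≥ 12/27 = 4/9.
For Ulm: gain 15, loss 6 per period, so δ ≥ 15/21 = 5/7.
The tighter constraint is Ulm's, so cooperation needs δ ≥ 5/7.

5/7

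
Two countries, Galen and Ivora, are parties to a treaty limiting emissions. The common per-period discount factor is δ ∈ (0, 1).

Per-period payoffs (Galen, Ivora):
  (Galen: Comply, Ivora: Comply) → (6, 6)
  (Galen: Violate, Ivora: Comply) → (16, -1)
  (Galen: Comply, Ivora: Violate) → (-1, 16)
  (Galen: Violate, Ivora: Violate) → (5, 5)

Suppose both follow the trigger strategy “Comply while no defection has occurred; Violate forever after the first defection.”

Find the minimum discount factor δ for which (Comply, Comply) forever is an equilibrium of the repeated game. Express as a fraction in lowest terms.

10/11

Cooperation forever yields 6 each period: 6/(1−δ).
Deviating yields 16 once, then 5 forever: 16 + 5δ/(1−δ).
No profitable deviation requires 6/(1−δ) ≥ 16 + 5δ/(1−δ).
Multiplying by (1−δ): 6 ≥ 16(1−δ) + 5δ = 16 − 11δ.
So 11δ ≥ 10, i.e. δ ≥ 10/11.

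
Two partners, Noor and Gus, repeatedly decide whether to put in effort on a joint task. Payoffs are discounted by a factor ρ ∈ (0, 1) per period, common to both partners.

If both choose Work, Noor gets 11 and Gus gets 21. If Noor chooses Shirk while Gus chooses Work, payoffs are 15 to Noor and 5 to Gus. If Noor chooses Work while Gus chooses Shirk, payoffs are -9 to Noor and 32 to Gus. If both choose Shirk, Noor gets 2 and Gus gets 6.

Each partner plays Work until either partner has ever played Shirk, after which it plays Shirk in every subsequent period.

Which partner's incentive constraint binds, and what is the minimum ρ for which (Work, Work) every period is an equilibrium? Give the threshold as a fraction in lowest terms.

Noor's threshold: (15−11)/(15−2) = 4/13.
Gus's threshold: (32−21)/(32−6) = 11/26.
4/13 < 11/26, so Gus binds and ρ* = 11/26.

Gus; ρ ≥ 11/26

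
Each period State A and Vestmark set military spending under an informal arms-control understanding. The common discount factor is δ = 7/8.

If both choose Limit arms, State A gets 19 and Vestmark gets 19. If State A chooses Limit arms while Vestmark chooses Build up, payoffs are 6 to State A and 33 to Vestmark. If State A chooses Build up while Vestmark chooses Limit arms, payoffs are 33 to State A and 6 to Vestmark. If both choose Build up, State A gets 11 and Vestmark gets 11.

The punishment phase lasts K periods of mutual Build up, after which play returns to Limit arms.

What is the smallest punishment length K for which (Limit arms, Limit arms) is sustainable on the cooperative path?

3

Need Σ_{k=1}^{K} δ^k ≥ (33−19)/(19−11) = 1.7500 at δ = 7/8.
At K = 2 the sum is 1.6406 < 1.7500; at K = 3 it is 2.3105 ≥ 1.7500.
So the minimum punishment length is K = 3.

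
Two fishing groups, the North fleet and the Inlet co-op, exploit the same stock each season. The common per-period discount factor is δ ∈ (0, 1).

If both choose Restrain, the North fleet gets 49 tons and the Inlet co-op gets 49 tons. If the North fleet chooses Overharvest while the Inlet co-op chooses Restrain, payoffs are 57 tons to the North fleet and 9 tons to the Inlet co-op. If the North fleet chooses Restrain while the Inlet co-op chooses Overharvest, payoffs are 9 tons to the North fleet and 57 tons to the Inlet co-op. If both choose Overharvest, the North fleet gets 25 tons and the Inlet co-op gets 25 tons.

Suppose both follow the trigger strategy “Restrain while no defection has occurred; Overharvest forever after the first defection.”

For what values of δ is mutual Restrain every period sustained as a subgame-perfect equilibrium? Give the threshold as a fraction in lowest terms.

1/4

49/(1−δ) ≥ 57 + 25δ/(1−δ)
49 ≥ 57 − 32δ
δ ≥ 8/32 = 1/4.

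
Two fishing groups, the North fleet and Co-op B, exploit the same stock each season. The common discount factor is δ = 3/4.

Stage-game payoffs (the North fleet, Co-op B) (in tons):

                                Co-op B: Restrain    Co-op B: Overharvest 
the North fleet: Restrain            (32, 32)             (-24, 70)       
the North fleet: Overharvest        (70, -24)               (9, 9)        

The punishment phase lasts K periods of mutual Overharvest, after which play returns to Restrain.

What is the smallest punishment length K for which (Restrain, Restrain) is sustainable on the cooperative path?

3

IC: δ(1−δ^K)/(1−δ) ≥ (70−32)/(32−9) = 38/23.
With δ = 3/4: need 1 − δ^K ≥ 38/23·(1−3/4)/(3/4), i.e. δ^K ≤ 0.4493.
Since (3/4)^2 = 0.5625 and (3/4)^3 = 0.4219, the smallest such K is 3.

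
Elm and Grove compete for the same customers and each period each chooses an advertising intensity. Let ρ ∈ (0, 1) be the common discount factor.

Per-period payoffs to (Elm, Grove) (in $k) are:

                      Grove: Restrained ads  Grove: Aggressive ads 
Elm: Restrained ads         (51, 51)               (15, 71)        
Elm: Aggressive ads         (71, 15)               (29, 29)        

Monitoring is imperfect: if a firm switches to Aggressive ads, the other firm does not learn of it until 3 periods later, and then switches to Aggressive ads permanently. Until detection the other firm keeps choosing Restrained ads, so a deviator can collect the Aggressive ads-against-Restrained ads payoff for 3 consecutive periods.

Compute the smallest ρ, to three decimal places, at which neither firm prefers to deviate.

The best deviation is to choose Aggressive ads for all 3 undetected periods, earning 71 each, then 29 forever once detected.
Deviation value: 71(1−ρ^3)/(1−ρ) + 29ρ^3/(1−ρ); cooperation value: 51/(1−ρ).
IC: 51 ≥ 71(1−ρ^3) + 29ρ^3 = 71 − 42ρ^3.
So ρ^3 ≥ 20/42 = 10/21, giving ρ ≥ (10/21)^(1/3) ≈ 0.781.

0.781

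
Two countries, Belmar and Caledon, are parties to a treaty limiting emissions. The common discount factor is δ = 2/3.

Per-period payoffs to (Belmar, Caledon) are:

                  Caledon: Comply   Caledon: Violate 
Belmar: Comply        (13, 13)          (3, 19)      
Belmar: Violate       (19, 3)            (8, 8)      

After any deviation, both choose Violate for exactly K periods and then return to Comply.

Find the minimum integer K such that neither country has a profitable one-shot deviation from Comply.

3

Need Σ_{k=1}^{K} δ^k ≥ (19−13)/(13−8) = 1.2000 at δ = 2/3.
At K = 2 the sum is 1.1111 < 1.2000; at K = 3 it is 1.4074 ≥ 1.2000.
So the minimum punishment length is K = 3.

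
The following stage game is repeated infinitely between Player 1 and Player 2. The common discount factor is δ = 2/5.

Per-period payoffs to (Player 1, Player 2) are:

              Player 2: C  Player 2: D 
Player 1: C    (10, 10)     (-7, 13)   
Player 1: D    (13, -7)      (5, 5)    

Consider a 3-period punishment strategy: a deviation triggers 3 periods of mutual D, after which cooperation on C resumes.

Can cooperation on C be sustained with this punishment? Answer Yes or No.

Yes

Comparing payoff streams over the 4 periods until play realigns: cooperate → 10(1+δ+…+δ^3); deviate → 13 + 5(δ+…+δ^3).
Cooperation is sustained iff (10−5)(δ+…+δ^3) ≥ 13−10.
δ+…+δ^3 = 2/5·(1−(2/5)^3)/(1−2/5) = 0.6240, and (13−10)/(10−5) = 0.6000.
0.6240 ≥ 0.6000, so cooperation is sustainable.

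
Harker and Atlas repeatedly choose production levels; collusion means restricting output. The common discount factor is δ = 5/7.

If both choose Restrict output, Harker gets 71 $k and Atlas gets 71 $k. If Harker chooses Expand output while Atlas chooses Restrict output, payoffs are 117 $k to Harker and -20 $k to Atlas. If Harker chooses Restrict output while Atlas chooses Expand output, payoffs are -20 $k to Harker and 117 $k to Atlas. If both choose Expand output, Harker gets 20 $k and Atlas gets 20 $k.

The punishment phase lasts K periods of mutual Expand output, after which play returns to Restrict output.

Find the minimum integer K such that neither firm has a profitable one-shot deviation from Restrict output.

No profitable deviation requires (71−20)(δ+…+δ^K) ≥ 117−71, i.e. δ+…+δ^K ≥ 46/51 ≈ 0.9020.
With δ = 5/7, the partial sums are K=1: 0.7143, K=2: 1.2245.
K = 2 is the first length at which the sum reaches 0.9020.

2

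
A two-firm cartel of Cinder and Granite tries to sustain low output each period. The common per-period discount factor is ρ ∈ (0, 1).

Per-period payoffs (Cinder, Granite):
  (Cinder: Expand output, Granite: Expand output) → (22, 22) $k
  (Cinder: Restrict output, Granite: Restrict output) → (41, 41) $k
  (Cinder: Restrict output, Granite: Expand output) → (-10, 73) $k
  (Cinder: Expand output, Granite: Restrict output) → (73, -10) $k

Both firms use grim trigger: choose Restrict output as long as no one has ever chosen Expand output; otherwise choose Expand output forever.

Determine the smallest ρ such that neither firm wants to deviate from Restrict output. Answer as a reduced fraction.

41/(1−ρ) ≥ 73 + 22ρ/(1−ρ)
41 ≥ 73 − 51ρ
ρ ≥ 32/51.

32/51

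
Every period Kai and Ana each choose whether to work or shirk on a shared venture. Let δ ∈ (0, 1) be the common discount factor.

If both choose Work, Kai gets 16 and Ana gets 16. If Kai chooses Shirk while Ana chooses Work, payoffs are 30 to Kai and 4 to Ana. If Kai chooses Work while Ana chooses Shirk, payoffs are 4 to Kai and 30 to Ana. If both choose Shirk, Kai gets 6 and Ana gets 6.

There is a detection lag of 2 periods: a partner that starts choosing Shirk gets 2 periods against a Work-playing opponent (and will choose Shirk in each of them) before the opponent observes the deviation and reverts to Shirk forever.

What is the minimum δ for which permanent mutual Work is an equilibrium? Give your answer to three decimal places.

0.764

A deviator earns 30 for 2 periods, then 6 forever; cooperating earns 16 forever. Multiplying the IC by (1−δ):
16 ≥ 30(1−δ^2) + 6δ^2, so 24·δ^2 ≥ 14 and δ^2 ≥ 7/12.
δ ≥ (7/12)^(1/2) ≈ 0.764.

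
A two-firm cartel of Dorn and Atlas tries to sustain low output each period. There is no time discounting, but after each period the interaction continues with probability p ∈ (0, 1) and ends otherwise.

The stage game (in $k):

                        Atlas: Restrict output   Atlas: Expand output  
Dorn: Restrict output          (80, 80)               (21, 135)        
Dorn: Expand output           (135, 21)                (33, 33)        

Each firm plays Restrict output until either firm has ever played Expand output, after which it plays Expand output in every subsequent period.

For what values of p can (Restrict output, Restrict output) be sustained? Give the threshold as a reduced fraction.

Expected cooperation value is 80 + p·80 + p²·80 + … = 80/(1−p); deviation gives 135 + p·33/(1−p).
80 ≥ 135(1−p) + 33p ⇒ 102p ≥ 55 ⇒ p ≥ 55/102.

55/102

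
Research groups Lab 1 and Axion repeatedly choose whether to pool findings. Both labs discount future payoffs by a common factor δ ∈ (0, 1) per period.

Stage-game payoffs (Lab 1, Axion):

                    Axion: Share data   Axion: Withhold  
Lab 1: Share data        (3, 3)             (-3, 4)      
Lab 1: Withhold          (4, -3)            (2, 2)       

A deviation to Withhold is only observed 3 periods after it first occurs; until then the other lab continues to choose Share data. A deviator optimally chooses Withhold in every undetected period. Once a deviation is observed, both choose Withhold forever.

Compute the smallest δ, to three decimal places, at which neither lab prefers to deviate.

0.794

Deviating for the 3 undetected periods gains 4−3 = 1 per period over cooperation, then loses 3−2 = 1 per period forever once punishment starts.
Gain: 1(1 + δ + … + δ^2); loss: 1·δ^3/(1−δ).
No profitable deviation ⇔ 1(1−δ^3) ≤ 1·δ^3, i.e. δ^3 ≥ 1/(1+1) = 1/2.
Hence δ ≥ (1/2)^(1/3) ≈ 0.794.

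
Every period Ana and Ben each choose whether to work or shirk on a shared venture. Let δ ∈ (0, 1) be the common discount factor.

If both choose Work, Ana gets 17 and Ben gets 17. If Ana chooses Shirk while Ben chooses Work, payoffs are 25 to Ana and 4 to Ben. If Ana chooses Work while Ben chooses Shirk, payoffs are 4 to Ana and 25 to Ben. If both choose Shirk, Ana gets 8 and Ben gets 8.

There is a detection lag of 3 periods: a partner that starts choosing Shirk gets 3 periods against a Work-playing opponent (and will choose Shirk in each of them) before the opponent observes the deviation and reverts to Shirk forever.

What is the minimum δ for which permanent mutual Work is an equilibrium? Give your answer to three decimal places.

0.778

The best deviation is to choose Shirk for all 3 undetected periods, earning 25 each, then 8 forever once detected.
Deviation value: 25(1−δ^3)/(1−δ) + 8δ^3/(1−δ); cooperation value: 17/(1−δ).
IC: 17 ≥ 25(1−δ^3) + 8δ^3 = 25 − 17δ^3.
So δ^3 ≥ 8/17, giving δ ≥ (8/17)^(1/3) ≈ 0.778.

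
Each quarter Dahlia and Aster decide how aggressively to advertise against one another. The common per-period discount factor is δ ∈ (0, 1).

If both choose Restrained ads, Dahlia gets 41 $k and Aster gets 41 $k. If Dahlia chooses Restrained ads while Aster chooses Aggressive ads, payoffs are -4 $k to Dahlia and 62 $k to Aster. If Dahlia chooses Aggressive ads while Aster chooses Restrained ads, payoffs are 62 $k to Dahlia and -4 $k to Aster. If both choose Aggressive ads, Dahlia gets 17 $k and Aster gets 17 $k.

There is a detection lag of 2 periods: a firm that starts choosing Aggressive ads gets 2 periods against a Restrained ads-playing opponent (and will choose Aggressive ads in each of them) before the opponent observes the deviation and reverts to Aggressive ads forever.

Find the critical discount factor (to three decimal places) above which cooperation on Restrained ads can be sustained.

0.683

A deviator earns 62 for 2 periods, then 17 forever; cooperating earns 41 forever. Multiplying the IC by (1−δ):
41 ≥ 62(1−δ^2) + 17δ^2, so 45·δ^2 ≥ 21 and δ^2 ≥ 7/15.
δ ≥ (7/15)^(1/2) ≈ 0.683.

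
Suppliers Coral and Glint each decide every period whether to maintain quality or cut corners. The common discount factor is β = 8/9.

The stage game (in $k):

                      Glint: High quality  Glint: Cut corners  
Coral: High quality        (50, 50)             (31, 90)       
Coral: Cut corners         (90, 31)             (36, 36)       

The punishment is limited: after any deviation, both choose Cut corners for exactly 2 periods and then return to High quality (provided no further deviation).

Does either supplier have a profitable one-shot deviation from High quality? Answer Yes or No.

Yes

IC: β+…+β^2 ≥ (90−50)/(50−36) = 20/7.
At β = 8/9: partial sum = 1.6790 < 2.8571. Cooperation not sustainable.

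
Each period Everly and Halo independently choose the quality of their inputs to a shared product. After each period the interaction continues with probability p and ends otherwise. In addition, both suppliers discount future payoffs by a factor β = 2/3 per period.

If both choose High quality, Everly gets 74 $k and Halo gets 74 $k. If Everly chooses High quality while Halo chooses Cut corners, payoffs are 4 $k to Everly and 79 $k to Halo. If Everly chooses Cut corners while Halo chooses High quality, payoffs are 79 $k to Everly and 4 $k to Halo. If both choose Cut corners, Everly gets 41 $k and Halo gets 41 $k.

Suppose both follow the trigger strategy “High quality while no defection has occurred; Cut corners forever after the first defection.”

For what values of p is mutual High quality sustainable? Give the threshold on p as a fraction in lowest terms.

15/76

Expected continuation weight on next period's payoff is β·p = 2/3·p, which plays the role of the discount factor.
Cooperation requires 2/3·p ≥ (79−74)/(79−41) = 5/38, hence p ≥ 15/76.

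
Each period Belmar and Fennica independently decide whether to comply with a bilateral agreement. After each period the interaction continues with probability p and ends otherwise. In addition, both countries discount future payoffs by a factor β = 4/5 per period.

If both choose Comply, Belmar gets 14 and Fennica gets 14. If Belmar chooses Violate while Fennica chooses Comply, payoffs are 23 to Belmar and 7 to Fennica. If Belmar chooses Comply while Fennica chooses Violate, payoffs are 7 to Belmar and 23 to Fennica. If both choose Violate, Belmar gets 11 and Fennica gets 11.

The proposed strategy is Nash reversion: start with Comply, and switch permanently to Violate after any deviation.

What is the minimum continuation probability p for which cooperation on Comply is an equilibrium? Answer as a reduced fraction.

15/16

Expected continuation weight on next period's payoff is β·p = 4/5·p, which plays the role of the discount factor.
Cooperation requires 4/5·p ≥ (23−14)/(23−11) = 3/4, hence p ≥ 15/16.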